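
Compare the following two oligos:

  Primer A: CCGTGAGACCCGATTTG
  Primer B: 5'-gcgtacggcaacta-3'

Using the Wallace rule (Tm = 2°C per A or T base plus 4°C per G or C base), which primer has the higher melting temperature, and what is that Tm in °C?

Primer A, 54°C

Primer A: A+T=7, G+C=10 → Tm = 2(7)+4(10) = 54°C
Primer B: A+T=6, G+C=8 → Tm = 2(6)+4(8) = 44°C
54°C vs 44°C → primer A is higher.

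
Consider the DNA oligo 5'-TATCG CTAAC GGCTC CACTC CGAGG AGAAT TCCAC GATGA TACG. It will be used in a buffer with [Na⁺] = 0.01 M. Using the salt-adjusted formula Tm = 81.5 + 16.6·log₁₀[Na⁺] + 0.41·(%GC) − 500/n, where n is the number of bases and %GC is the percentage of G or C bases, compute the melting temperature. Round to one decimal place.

Length n = 44. G=10, C=13, A=12, T=9
G+C = 23, so %GC = 23/44 × 100 = 52.273%
Salt term: 16.6 × (-2) = -33.2
GC term: 0.41 × 52.273 = 21.432; length term: −500/44 = −11.364
Tm = 81.5 + (-33.2) + 21.432 − 11.364 = 58.368 → 58.4°C

58.4°C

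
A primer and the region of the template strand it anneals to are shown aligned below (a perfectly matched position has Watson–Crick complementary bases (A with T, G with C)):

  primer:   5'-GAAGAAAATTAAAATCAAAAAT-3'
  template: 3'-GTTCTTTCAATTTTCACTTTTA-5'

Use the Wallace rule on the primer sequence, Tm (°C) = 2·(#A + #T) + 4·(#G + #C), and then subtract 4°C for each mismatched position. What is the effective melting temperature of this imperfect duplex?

30°C

Primer base counts: A=15, T=4, G=2, C=1 → A+T=19, G+C=3
Perfect-match Tm = 2(19) + 4(3) = 38 + 12 = 50°C
Mismatches (positions where the bases are not complementary): 5 (at positions 1, 8, 15, 16, 17)
Effective Tm = 50 − 5×4 = 50 − 20 = 30°C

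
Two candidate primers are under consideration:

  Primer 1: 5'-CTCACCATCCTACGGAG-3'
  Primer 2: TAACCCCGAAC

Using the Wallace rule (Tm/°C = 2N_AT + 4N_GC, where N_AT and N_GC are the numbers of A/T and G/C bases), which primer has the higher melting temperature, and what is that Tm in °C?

Primer 1: A+T=7, G+C=10 → Tm = 2(7)+4(10) = 54°C
Primer 2: A+T=5, G+C=6 → Tm = 2(5)+4(6) = 34°C
54°C vs 34°C → primer 1 is higher.

Primer 1, 54°C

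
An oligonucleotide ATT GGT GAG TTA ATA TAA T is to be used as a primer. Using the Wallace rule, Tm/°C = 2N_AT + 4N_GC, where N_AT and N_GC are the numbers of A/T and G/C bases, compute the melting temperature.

A=7, C=0, T=8, G=4
AT pairs contribute 15, GC pairs contribute 4.
Tm = 2×15 + 4×4 = 46°C

46°C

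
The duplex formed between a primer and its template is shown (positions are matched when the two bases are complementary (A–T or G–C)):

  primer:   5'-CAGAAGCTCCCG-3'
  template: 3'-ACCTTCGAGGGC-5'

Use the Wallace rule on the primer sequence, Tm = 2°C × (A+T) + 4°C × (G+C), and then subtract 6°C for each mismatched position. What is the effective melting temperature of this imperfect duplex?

28°C

Primer base counts: A=3, T=1, G=3, C=5 → A+T=4, G+C=8
Perfect-match Tm = 2(4) + 4(8) = 8 + 32 = 40°C
Mismatches (positions where the bases are not complementary): 2 (at positions 1, 2)
Effective Tm = 40 − 2×6 = 40 − 12 = 28°C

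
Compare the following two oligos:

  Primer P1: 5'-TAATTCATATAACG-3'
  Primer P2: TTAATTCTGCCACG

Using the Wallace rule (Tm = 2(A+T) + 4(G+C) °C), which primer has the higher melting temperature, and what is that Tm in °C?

Primer P1: A+T=11, G+C=3 → Tm = 2(11)+4(3) = 34°C
Primer P2: A+T=8, G+C=6 → Tm = 2(8)+4(6) = 40°C
34°C vs 40°C → primer P2 is higher.

Primer P2, 40°C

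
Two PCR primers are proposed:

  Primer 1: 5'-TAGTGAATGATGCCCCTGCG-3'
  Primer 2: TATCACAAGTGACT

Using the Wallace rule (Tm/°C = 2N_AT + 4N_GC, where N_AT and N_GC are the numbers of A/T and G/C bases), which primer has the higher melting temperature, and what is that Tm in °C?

Primer 1, 62°C

Primer 1: A+T=9, G+C=11 → Tm = 2(9)+4(11) = 62°C
Primer 2: A+T=9, G+C=5 → Tm = 2(9)+4(5) = 38°C
62°C vs 38°C → primer 1 is higher.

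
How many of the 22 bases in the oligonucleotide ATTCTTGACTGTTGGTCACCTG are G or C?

Base counts: A=3, T=9, C=5, G=5
Total G or C: 5 + 5 = 10

10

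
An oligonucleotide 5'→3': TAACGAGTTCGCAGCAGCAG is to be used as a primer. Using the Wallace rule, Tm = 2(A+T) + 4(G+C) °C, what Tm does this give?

C=5, T=3, G=6, A=6
A+T = 9, G+C = 11
Tm = 4·11 + 2·9 = 44 + 18 = 62°C

62°C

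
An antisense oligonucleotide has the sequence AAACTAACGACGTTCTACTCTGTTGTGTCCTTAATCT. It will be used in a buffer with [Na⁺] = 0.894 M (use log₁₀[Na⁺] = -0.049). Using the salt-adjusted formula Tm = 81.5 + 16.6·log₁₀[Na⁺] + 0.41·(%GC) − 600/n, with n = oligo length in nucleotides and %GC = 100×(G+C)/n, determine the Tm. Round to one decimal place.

Length n = 37. Base counts: G=5, C=9, T=14, A=9
G+C = 14, so %GC = 14/37 × 100 = 37.838%
Salt term: 16.6 × (-0.049) = -0.813
GC term: 0.41 × 37.838 = 15.514; length term: −600/37 = −16.216
Tm = 81.5 + (-0.813) + 15.514 − 16.216 = 79.985 → 80.0°C

80.0°C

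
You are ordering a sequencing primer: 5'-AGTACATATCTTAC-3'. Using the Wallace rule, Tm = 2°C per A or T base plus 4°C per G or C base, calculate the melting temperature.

Base counts: C=3, A=5, G=1, T=5
AT pairs contribute 10, GC pairs contribute 4.
Tm = 2(10) + 4(4) = 20 + 16 = 36°C

36°C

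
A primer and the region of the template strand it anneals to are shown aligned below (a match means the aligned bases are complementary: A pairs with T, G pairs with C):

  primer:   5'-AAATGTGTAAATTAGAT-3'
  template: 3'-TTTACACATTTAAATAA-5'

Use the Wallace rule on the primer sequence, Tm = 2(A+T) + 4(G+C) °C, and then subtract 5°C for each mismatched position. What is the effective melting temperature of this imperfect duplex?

25°C

Primer base counts: A=8, T=6, G=3, C=0 → A+T=14, G+C=3
Perfect-match Tm = 2(14) + 4(3) = 28 + 12 = 40°C
Mismatches (positions where the bases are not complementary): 3 (at positions 14, 15, 16)
Effective Tm = 40 − 3×5 = 40 − 15 = 25°C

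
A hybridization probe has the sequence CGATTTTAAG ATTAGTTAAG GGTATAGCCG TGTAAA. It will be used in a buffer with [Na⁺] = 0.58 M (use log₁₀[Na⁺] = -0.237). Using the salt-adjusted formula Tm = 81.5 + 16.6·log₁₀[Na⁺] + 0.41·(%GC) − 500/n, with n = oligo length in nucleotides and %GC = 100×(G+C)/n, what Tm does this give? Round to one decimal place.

Length n = 36. Counting bases: T=12, C=3, A=12, G=9
G+C = 12, so %GC = 12/36 × 100 = 33.333%
Salt term: 16.6 × (-0.237) = -3.934
GC term: 0.41 × 33.333 = 13.667; length term: −500/36 = −13.889
Tm = 81.5 + (-3.934) + 13.667 − 13.889 = 77.344 → 77.3°C

77.3°C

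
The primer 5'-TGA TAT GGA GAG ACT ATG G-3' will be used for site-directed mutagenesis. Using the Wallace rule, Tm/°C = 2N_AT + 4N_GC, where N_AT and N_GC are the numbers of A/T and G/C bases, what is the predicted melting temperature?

54°C

Counting bases: A=6, C=1, G=7, T=5
So N_AT = 11 and N_GC = 8.
Tm = 2(11) + 4(8) = 22 + 32 = 54°C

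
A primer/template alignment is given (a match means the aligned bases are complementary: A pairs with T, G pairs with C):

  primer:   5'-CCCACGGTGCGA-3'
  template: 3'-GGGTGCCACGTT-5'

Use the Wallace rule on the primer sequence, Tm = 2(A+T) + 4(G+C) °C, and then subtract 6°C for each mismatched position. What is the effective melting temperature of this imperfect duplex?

Primer base counts: A=2, T=1, G=4, C=5 → A+T=3, G+C=9
Perfect-match Tm = 2(3) + 4(9) = 6 + 36 = 42°C
Mismatches (positions where the bases are not complementary): 1 (at position 11)
Effective Tm = 42 − 1×6 = 42 − 6 = 36°C

36°C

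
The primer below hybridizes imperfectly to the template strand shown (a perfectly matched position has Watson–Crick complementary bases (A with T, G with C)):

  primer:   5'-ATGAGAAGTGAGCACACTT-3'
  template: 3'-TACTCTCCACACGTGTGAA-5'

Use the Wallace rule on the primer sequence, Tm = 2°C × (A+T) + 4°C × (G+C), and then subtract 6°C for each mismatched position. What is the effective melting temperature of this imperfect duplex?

42°C

Primer base counts: A=7, T=4, G=5, C=3 → A+T=11, G+C=8
Perfect-match Tm = 2(11) + 4(8) = 22 + 32 = 54°C
Mismatches (positions where the bases are not complementary): 2 (at positions 7, 11)
Effective Tm = 54 − 2×6 = 54 − 12 = 42°C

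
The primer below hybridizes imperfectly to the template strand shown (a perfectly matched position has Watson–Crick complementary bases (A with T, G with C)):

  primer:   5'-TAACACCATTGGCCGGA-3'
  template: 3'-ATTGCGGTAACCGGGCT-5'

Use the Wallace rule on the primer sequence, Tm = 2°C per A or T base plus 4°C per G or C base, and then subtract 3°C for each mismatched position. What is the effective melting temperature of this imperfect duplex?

46°C

Primer base counts: A=5, T=3, G=4, C=5 → A+T=8, G+C=9
Perfect-match Tm = 2(8) + 4(9) = 16 + 36 = 52°C
Mismatches (positions where the bases are not complementary): 2 (at positions 5, 15)
Effective Tm = 52 − 2×3 = 52 − 6 = 46°C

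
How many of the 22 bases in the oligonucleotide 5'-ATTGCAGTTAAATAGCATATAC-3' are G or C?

Counting bases: A=9, C=3, G=3, T=7
Total G or C: 3 + 3 = 6

6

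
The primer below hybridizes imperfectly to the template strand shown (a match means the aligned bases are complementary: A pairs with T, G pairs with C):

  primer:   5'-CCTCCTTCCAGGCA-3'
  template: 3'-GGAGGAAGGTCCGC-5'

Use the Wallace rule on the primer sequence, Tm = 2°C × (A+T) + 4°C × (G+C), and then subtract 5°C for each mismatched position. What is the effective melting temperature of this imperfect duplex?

Primer base counts: A=2, T=3, G=2, C=7 → A+T=5, G+C=9
Perfect-match Tm = 2(5) + 4(9) = 10 + 36 = 46°C
Mismatches (positions where the bases are not complementary): 1 (at position 14)
Effective Tm = 46 − 1×5 = 46 − 5 = 41°C

41°C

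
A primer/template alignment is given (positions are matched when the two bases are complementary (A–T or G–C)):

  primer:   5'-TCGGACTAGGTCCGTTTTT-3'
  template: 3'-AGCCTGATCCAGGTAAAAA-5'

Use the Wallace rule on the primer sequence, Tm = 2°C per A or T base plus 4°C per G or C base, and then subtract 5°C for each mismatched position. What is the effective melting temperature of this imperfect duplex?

51°C

Primer base counts: A=2, T=8, G=5, C=4 → A+T=10, G+C=9
Perfect-match Tm = 2(10) + 4(9) = 20 + 36 = 56°C
Mismatches (positions where the bases are not complementary): 1 (at position 14)
Effective Tm = 56 − 1×5 = 56 − 5 = 51°C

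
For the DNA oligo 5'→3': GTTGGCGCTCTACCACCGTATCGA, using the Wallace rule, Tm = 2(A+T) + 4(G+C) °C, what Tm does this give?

Base counts: A=4, G=6, C=8, T=6
A+T = 10, G+C = 14
Tm = 4·14 + 2·10 = 56 + 20 = 76°C

76°C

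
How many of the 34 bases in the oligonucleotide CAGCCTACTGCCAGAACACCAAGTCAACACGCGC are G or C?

20

Base counts: C=14, T=3, A=11, G=6
G+C = 6 + 14 = 20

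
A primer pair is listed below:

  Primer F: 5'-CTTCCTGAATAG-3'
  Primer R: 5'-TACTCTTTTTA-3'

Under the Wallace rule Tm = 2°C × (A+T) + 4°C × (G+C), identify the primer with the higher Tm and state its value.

Primer F: A+T=7, G+C=5 → Tm = 2(7)+4(5) = 34°C
Primer R: A+T=9, G+C=2 → Tm = 2(9)+4(2) = 26°C
34°C vs 26°C → primer F is higher.

Primer F, 34°C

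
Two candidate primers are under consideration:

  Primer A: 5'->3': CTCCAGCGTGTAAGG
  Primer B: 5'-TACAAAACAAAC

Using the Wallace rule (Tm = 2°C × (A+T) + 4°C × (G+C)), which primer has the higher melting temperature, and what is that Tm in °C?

Primer A: A+T=6, G+C=9 → Tm = 2(6)+4(9) = 48°C
Primer B: A+T=9, G+C=3 → Tm = 2(9)+4(3) = 30°C
48°C vs 30°C → primer A is higher.

Primer A, 48°C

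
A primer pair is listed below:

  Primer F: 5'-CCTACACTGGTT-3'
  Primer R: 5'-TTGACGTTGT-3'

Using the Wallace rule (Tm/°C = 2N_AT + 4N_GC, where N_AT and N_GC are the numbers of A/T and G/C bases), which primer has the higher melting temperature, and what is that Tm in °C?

Primer F, 36°C

Primer F: A+T=6, G+C=6 → Tm = 2(6)+4(6) = 36°C
Primer R: A+T=6, G+C=4 → Tm = 2(6)+4(4) = 28°C
36°C vs 28°C → primer F is higher.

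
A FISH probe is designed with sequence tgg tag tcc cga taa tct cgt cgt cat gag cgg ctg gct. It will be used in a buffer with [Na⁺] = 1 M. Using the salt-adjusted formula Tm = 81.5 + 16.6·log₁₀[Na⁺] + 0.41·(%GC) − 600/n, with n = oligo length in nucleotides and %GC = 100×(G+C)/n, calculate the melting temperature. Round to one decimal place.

Length n = 39. G=12, C=10, T=11, A=6
G+C = 22, so %GC = 22/39 × 100 = 56.41%
Salt term: 16.6 × (0) = 0
GC term: 0.41 × 56.41 = 23.128; length term: −600/39 = −15.385
Tm = 81.5 + (0) + 23.128 − 15.385 = 89.243 → 89.2°C

89.2°C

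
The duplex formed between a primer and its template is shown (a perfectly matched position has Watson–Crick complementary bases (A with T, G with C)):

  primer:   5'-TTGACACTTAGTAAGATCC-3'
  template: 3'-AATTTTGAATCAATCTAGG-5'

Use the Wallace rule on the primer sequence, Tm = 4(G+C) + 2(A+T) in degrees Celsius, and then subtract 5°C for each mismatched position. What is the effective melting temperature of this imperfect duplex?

Primer base counts: A=6, T=6, G=3, C=4 → A+T=12, G+C=7
Perfect-match Tm = 2(12) + 4(7) = 24 + 28 = 52°C
Mismatches (positions where the bases are not complementary): 3 (at positions 3, 5, 13)
Effective Tm = 52 − 3×5 = 52 − 15 = 37°C

37°C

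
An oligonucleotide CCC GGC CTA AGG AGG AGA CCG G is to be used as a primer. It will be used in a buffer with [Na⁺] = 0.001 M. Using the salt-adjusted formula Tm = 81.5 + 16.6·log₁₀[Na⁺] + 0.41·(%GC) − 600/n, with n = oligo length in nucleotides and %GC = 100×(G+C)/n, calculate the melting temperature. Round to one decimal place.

34.2°C

Length n = 22. Scanning the sequence gives T=1, C=7, G=9, A=5.
G+C = 16, so %GC = 16/22 × 100 = 72.727%
Salt term: 16.6 × (-3) = -49.8
GC term: 0.41 × 72.727 = 29.818; length term: −600/22 = −27.273
Tm = 81.5 + (-49.8) + 29.818 − 27.273 = 34.245 → 34.2°C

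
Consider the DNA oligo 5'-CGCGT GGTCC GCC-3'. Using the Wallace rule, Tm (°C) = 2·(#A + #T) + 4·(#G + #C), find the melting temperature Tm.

Scanning the sequence gives G=5, A=0, T=2, C=6.
So N_AT = 2 and N_GC = 11.
Tm = 2(2) + 4(11) = 4 + 44 = 48°C

48°C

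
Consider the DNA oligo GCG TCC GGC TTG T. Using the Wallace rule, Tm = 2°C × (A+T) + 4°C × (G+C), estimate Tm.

Counting bases: G=5, T=4, A=0, C=4
So N_AT = 4 and N_GC = 9.
Tm = 4·9 + 2·4 = 36 + 8 = 44°C

44°C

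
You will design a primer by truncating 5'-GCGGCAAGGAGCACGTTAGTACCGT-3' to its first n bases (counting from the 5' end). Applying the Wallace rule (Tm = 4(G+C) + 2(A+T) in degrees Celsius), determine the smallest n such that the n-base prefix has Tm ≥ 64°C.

First 19 bases: GCGGCAAGGAGCACGTTAG → Tm = 62°C (< 64°C)
First 20 bases: GCGGCAAGGAGCACGTTAGT → Tm = 64°C (≥ 64°C)
Since every base adds ≥2°C, Tm only increases with n, so the threshold is first crossed at n = 20.

n = 20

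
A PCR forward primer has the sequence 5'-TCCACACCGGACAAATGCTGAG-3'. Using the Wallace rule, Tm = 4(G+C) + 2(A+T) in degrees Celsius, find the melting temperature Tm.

Scanning the sequence gives A=7, G=5, C=7, T=3.
AT pairs contribute 10, GC pairs contribute 12.
Tm = 2×10 + 4×12 = 68°C

68°C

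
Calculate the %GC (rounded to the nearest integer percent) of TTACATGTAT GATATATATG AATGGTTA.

Base counts: C=1, G=5, T=12, A=10
G+C = 5 + 1 = 6 out of 28 bases
%GC = 6/28 × 100 = 21.43% ≈ 21%

21%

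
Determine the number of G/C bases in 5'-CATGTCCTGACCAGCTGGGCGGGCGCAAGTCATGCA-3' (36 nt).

23

C=11, G=12, A=7, T=6
Total G or C: 12 + 11 = 23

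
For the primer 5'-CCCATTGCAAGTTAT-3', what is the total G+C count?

6

Scanning the sequence gives T=5, A=4, G=2, C=4.
G+C = 2 + 4 = 6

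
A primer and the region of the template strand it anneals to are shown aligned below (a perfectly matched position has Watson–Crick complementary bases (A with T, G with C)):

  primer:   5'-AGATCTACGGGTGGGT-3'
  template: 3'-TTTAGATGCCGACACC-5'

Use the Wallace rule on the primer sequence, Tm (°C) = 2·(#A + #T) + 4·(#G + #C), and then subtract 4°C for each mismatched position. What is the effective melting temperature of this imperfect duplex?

34°C

Primer base counts: A=3, T=4, G=7, C=2 → A+T=7, G+C=9
Perfect-match Tm = 2(7) + 4(9) = 14 + 36 = 50°C
Mismatches (positions where the bases are not complementary): 4 (at positions 2, 11, 14, 16)
Effective Tm = 50 − 4×4 = 50 − 16 = 34°C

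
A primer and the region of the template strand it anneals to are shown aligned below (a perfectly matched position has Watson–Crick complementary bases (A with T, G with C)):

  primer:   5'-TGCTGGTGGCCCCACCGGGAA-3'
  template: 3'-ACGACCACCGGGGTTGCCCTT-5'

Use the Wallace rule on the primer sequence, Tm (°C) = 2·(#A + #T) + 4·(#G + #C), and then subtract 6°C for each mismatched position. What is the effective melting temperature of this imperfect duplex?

66°C

Primer base counts: A=3, T=3, G=8, C=7 → A+T=6, G+C=15
Perfect-match Tm = 2(6) + 4(15) = 12 + 60 = 72°C
Mismatches (positions where the bases are not complementary): 1 (at position 15)
Effective Tm = 72 − 1×6 = 72 − 6 = 66°C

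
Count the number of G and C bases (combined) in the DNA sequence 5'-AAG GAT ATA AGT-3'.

T=3, C=0, G=3, A=6
G+C = 3 + 0 = 3

3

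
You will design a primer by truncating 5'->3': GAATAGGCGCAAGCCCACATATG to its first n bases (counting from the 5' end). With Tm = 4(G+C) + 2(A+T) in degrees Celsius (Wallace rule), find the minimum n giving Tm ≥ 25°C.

n = 9

First 8 bases: GAATAGGC → Tm = 24°C (< 25°C)
First 9 bases: GAATAGGCG → Tm = 28°C (≥ 25°C)
Each additional base adds 2°C (A/T) or 4°C (G/C), so Tm is non-decreasing in n; n = 9 is the first length to reach 25°C.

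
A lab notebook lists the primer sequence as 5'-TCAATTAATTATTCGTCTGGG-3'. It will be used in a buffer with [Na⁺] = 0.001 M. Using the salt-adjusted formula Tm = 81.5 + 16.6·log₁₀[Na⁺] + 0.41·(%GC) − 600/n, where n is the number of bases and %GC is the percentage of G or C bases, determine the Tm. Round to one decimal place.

Length n = 21. C=3, A=5, T=9, G=4
G+C = 7, so %GC = 7/21 × 100 = 33.333%
Salt term: 16.6 × (-3) = -49.8
GC term: 0.41 × 33.333 = 13.667; length term: −600/21 = −28.571
Tm = 81.5 + (-49.8) + 13.667 − 28.571 = 16.796 → 16.8°C

16.8°C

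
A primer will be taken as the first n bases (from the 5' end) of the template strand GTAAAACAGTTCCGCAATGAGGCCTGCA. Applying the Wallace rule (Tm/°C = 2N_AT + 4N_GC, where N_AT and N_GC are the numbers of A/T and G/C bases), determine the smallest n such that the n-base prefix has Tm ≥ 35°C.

n = 13

First 12 bases: GTAAAACAGTTC → Tm = 32°C (< 35°C)
First 13 bases: GTAAAACAGTTCC → Tm = 36°C (≥ 35°C)
Since every base adds ≥2°C, Tm only increases with n, so the threshold is first crossed at n = 13.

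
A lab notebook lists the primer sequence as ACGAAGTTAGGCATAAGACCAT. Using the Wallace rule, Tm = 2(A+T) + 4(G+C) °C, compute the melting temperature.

C=4, A=9, G=5, T=4
A+T = 13, G+C = 9
Tm = 4·9 + 2·13 = 36 + 26 = 62°C

62°C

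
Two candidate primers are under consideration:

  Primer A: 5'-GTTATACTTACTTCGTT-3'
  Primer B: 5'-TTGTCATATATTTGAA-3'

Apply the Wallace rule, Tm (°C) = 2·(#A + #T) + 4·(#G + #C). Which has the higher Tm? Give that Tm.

Primer A, 44°C

Primer A: A+T=12, G+C=5 → Tm = 2(12)+4(5) = 44°C
Primer B: A+T=13, G+C=3 → Tm = 2(13)+4(3) = 38°C
44°C vs 38°C → primer A is higher.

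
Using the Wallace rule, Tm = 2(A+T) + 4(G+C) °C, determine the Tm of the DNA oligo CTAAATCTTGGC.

Scanning the sequence gives G=2, T=4, A=3, C=3.
So N_AT = 7 and N_GC = 5.
Tm = 2(7) + 4(5) = 14 + 20 = 34°C

34°C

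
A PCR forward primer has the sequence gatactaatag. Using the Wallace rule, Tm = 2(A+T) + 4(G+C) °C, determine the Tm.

28°C

A=5, G=2, T=3, C=1
A+T = 8, G+C = 3
Tm = 2(8) + 4(3) = 16 + 12 = 28°C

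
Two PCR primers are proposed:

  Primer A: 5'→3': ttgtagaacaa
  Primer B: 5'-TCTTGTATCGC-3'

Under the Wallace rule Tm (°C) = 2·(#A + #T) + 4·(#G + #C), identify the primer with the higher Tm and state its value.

Primer B, 32°C

Primer A: A+T=8, G+C=3 → Tm = 2(8)+4(3) = 28°C
Primer B: A+T=6, G+C=5 → Tm = 2(6)+4(5) = 32°C
28°C vs 32°C → primer B is higher.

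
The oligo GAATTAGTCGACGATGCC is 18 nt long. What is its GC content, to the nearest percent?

50%

C=4, A=5, T=4, G=5
G+C = 5 + 4 = 9 out of 18 bases
%GC = 9/18 × 100 = 50% ≈ 50%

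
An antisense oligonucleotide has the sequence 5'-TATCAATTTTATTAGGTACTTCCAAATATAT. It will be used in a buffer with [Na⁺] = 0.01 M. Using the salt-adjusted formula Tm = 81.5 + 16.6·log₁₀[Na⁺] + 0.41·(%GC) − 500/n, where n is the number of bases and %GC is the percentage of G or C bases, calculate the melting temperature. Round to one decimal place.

40.1°C

Length n = 31. Scanning the sequence gives T=14, A=11, G=2, C=4.
G+C = 6, so %GC = 6/31 × 100 = 19.355%
Salt term: 16.6 × (-2) = -33.2
GC term: 0.41 × 19.355 = 7.936; length term: −500/31 = −16.129
Tm = 81.5 + (-33.2) + 7.936 − 16.129 = 40.107 → 40.1°C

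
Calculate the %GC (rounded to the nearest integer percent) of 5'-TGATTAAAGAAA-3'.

C=0, A=7, G=2, T=3
G+C = 2 + 0 = 2 out of 12 bases
%GC = 2/12 × 100 = 16.67% ≈ 17%

17%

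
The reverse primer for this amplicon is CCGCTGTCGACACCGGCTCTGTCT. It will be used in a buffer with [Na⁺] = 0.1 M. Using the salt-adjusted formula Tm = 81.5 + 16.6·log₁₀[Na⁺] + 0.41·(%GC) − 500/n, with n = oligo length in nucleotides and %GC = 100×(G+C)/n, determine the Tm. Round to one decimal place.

Length n = 24. Scanning the sequence gives T=6, C=10, A=2, G=6.
G+C = 16, so %GC = 16/24 × 100 = 66.667%
Salt term: 16.6 × (-1) = -16.6
GC term: 0.41 × 66.667 = 27.333; length term: −500/24 = −20.833
Tm = 81.5 + (-16.6) + 27.333 − 20.833 = 71.4 → 71.4°C

71.4°C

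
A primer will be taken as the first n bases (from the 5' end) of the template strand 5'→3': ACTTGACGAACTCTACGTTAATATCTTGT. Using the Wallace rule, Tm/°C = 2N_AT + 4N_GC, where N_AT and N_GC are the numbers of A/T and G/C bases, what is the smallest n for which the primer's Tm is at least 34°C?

n = 12

First 11 bases: ACTTGACGAAC → Tm = 32°C (< 34°C)
First 12 bases: ACTTGACGAACT → Tm = 34°C (≥ 34°C)
Each additional base adds 2°C (A/T) or 4°C (G/C), so Tm is non-decreasing in n; n = 12 is the first length to reach 34°C.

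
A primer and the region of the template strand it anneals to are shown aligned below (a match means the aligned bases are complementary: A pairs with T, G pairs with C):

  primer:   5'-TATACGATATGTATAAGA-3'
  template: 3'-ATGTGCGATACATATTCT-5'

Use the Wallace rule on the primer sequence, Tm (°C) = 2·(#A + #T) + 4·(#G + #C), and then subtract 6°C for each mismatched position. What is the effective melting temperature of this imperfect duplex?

32°C

Primer base counts: A=8, T=6, G=3, C=1 → A+T=14, G+C=4
Perfect-match Tm = 2(14) + 4(4) = 28 + 16 = 44°C
Mismatches (positions where the bases are not complementary): 2 (at positions 3, 7)
Effective Tm = 44 − 2×6 = 44 − 12 = 32°C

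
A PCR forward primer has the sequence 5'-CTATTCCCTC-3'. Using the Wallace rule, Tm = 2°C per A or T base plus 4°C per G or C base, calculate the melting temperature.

Base counts: T=4, G=0, C=5, A=1
So N_AT = 5 and N_GC = 5.
Tm = 2(5) + 4(5) = 10 + 20 = 30°C

30°C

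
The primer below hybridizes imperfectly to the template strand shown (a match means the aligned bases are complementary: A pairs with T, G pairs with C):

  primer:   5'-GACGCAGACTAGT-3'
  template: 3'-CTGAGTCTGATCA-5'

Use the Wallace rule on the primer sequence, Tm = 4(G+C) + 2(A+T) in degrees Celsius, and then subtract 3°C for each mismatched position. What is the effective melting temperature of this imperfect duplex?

Primer base counts: A=4, T=2, G=4, C=3 → A+T=6, G+C=7
Perfect-match Tm = 2(6) + 4(7) = 12 + 28 = 40°C
Mismatches (positions where the bases are not complementary): 1 (at position 4)
Effective Tm = 40 − 1×3 = 40 − 3 = 37°C

37°C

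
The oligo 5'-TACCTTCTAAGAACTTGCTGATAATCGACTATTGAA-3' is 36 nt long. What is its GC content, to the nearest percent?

C=7, A=12, G=5, T=12
G+C = 5 + 7 = 12 out of 36 bases
%GC = 12/36 × 100 = 33.33% ≈ 33%

33%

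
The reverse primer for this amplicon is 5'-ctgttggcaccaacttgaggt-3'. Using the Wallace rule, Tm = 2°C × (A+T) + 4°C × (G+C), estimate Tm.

Counting bases: C=5, G=6, T=6, A=4
AT pairs contribute 10, GC pairs contribute 11.
Tm = 2(10) + 4(11) = 20 + 44 = 64°C

64°C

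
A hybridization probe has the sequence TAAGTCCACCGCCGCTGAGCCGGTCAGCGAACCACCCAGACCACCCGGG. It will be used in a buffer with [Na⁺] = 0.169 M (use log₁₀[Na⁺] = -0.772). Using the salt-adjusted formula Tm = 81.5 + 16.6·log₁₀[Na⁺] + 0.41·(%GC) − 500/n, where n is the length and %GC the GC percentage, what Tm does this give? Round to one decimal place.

Length n = 49. Scanning the sequence gives G=13, A=11, C=21, T=4.
G+C = 34, so %GC = 34/49 × 100 = 69.388%
Salt term: 16.6 × (-0.772) = -12.815
GC term: 0.41 × 69.388 = 28.449; length term: −500/49 = −10.204
Tm = 81.5 + (-12.815) + 28.449 − 10.204 = 86.93 → 86.9°C

86.9°C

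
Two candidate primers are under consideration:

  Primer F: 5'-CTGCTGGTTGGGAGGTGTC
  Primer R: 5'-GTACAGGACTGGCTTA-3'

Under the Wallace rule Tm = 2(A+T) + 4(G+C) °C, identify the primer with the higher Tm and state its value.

Primer F: A+T=7, G+C=12 → Tm = 2(7)+4(12) = 62°C
Primer R: A+T=8, G+C=8 → Tm = 2(8)+4(8) = 48°C
62°C vs 48°C → primer F is higher.

Primer F, 62°C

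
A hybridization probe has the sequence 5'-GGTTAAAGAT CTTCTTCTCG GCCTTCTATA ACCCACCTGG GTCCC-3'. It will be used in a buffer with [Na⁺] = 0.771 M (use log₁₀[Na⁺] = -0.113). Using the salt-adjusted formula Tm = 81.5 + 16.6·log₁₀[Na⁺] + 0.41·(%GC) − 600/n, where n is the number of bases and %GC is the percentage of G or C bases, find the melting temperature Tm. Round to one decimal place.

Length n = 45. Base counts: G=8, T=14, C=15, A=8
G+C = 23, so %GC = 23/45 × 100 = 51.111%
Salt term: 16.6 × (-0.113) = -1.876
GC term: 0.41 × 51.111 = 20.956; length term: −600/45 = −13.333
Tm = 81.5 + (-1.876) + 20.956 − 13.333 = 87.247 → 87.2°C

87.2°C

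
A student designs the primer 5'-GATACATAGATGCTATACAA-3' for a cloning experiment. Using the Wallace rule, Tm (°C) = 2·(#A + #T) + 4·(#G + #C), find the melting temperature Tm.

52°C

A=9, T=5, G=3, C=3
AT pairs contribute 14, GC pairs contribute 6.
Tm = 2(14) + 4(6) = 28 + 24 = 52°C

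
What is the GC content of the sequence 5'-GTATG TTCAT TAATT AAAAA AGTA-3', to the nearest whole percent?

17%

Counting bases: A=11, G=3, C=1, T=9
G+C = 3 + 1 = 4 out of 24 bases
%GC = 4/24 × 100 = 16.67% ≈ 17%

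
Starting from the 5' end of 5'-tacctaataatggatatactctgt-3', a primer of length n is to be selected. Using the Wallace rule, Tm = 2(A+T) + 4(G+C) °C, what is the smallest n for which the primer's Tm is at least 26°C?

First 10 bases: TACCTAATAA → Tm = 24°C (< 26°C)
First 11 bases: TACCTAATAAT → Tm = 26°C (≥ 26°C)
Since every base adds ≥2°C, Tm only increases with n, so the threshold is first crossed at n = 11.

n = 11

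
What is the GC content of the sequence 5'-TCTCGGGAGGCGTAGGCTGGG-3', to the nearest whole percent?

71%

Counting bases: G=11, T=4, A=2, C=4
G+C = 11 + 4 = 15 out of 21 bases
%GC = 15/21 × 100 = 71.43% ≈ 71%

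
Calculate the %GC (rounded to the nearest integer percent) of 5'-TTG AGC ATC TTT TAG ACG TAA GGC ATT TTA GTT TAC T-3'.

Scanning the sequence gives G=7, T=16, C=5, A=9.
G+C = 7 + 5 = 12 out of 37 bases
%GC = 12/37 × 100 = 32.43% ≈ 32%

32%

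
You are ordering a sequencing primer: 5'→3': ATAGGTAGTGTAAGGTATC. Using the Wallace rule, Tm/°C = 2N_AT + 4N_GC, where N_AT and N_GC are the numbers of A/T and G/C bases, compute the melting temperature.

Scanning the sequence gives C=1, G=6, A=6, T=6.
So N_AT = 12 and N_GC = 7.
Tm = 4·7 + 2·12 = 28 + 24 = 52°C

52°C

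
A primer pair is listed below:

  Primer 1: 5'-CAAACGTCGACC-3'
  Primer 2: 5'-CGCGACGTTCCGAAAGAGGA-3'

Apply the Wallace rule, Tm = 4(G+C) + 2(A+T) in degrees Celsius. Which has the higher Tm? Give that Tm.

Primer 2, 64°C

Primer 1: A+T=5, G+C=7 → Tm = 2(5)+4(7) = 38°C
Primer 2: A+T=8, G+C=12 → Tm = 2(8)+4(12) = 64°C
38°C vs 64°C → primer 2 is higher.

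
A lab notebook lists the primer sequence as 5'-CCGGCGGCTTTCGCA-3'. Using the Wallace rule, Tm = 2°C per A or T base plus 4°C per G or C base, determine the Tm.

52°C

Base counts: C=6, A=1, T=3, G=5
A+T = 4, G+C = 11
Tm = 2(4) + 4(11) = 8 + 44 = 52°C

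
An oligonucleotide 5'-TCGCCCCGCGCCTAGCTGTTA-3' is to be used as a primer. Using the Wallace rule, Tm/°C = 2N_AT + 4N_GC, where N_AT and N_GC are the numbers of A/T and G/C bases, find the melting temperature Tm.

70°C

C=9, T=5, A=2, G=5
A+T = 7, G+C = 14
Tm = 4·14 + 2·7 = 56 + 14 = 70°C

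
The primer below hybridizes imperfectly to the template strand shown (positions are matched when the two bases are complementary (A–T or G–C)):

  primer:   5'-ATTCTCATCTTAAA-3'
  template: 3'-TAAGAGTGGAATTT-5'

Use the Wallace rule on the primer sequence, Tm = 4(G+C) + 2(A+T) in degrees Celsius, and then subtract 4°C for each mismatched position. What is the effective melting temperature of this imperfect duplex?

30°C

Primer base counts: A=5, T=6, G=0, C=3 → A+T=11, G+C=3
Perfect-match Tm = 2(11) + 4(3) = 22 + 12 = 34°C
Mismatches (positions where the bases are not complementary): 1 (at position 8)
Effective Tm = 34 − 1×4 = 34 − 4 = 30°C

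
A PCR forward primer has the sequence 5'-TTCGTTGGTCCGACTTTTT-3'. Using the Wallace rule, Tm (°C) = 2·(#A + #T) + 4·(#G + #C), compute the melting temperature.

Counting bases: G=4, A=1, T=10, C=4
AT pairs contribute 11, GC pairs contribute 8.
Tm = 2(11) + 4(8) = 22 + 32 = 54°C

54°C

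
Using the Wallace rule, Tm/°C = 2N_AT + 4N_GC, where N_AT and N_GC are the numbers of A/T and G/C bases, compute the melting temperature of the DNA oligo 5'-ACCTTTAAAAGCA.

34°C

G=1, T=3, A=6, C=3
AT pairs contribute 9, GC pairs contribute 4.
Tm = 2×9 + 4×4 = 34°C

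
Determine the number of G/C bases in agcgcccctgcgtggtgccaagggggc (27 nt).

Scanning the sequence gives G=12, T=3, C=9, A=3.
G+C = 12 + 9 = 21

21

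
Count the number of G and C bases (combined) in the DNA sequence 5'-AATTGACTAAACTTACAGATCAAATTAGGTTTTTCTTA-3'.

9

A=14, C=5, G=4, T=15
Total G or C: 4 + 5 = 9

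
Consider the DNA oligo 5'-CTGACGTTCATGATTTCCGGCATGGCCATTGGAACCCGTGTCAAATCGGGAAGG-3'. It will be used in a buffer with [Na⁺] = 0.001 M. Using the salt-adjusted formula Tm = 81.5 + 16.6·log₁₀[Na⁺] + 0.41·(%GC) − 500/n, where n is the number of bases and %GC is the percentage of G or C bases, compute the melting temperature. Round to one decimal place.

44.5°C

Length n = 54. Scanning the sequence gives T=13, A=12, C=13, G=16.
G+C = 29, so %GC = 29/54 × 100 = 53.704%
Salt term: 16.6 × (-3) = -49.8
GC term: 0.41 × 53.704 = 22.019; length term: −500/54 = −9.259
Tm = 81.5 + (-49.8) + 22.019 − 9.259 = 44.46 → 44.5°C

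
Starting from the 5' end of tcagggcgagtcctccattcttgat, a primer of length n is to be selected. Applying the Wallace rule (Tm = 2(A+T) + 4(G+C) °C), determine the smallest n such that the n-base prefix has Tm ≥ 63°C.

First 19 bases: TCAGGGCGAGTCCTCCATT → Tm = 60°C (< 63°C)
First 20 bases: TCAGGGCGAGTCCTCCATTC → Tm = 64°C (≥ 63°C)
Each additional base adds 2°C (A/T) or 4°C (G/C), so Tm is non-decreasing in n; n = 20 is the first length to reach 63°C.

n = 20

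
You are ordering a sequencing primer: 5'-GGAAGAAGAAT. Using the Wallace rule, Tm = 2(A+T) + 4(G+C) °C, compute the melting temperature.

30°C

Scanning the sequence gives A=6, G=4, T=1, C=0.
AT pairs contribute 7, GC pairs contribute 4.
Tm = 2(7) + 4(4) = 14 + 16 = 30°C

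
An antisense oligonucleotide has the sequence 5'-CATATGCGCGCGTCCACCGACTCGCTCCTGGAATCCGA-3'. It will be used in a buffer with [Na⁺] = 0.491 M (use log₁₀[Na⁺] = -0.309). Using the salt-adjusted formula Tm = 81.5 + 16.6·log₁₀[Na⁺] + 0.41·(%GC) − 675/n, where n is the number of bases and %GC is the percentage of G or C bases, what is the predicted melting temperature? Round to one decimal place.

84.5°C

Length n = 38. Scanning the sequence gives A=7, G=9, T=7, C=15.
G+C = 24, so %GC = 24/38 × 100 = 63.158%
Salt term: 16.6 × (-0.309) = -5.129
GC term: 0.41 × 63.158 = 25.895; length term: −675/38 = −17.763
Tm = 81.5 + (-5.129) + 25.895 − 17.763 = 84.503 → 84.5°C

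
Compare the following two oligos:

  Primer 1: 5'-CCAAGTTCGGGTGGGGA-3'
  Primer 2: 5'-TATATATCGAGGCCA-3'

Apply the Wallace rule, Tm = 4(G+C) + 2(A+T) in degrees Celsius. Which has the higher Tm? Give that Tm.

Primer 1, 56°C

Primer 1: A+T=6, G+C=11 → Tm = 2(6)+4(11) = 56°C
Primer 2: A+T=9, G+C=6 → Tm = 2(9)+4(6) = 42°C
56°C vs 42°C → primer 1 is higher.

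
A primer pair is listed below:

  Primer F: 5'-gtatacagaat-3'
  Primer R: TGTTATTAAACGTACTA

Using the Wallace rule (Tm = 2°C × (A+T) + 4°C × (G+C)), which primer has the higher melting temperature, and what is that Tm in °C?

Primer F: A+T=8, G+C=3 → Tm = 2(8)+4(3) = 28°C
Primer R: A+T=13, G+C=4 → Tm = 2(13)+4(4) = 42°C
28°C vs 42°C → primer R is higher.

Primer R, 42°C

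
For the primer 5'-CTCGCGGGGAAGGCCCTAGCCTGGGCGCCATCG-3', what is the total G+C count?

Counting bases: A=4, C=12, G=13, T=4
Total G or C: 13 + 12 = 25

25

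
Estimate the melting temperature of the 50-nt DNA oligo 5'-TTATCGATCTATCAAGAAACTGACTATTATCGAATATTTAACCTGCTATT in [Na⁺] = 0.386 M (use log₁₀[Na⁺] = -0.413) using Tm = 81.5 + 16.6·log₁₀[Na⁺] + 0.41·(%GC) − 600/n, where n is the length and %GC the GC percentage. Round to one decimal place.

Length n = 50. G=5, C=9, T=19, A=17
G+C = 14, so %GC = 14/50 × 100 = 28%
Salt term: 16.6 × (-0.413) = -6.856
GC term: 0.41 × 28 = 11.48; length term: −600/50 = −12
Tm = 81.5 + (-6.856) + 11.48 − 12 = 74.124 → 74.1°C

74.1°C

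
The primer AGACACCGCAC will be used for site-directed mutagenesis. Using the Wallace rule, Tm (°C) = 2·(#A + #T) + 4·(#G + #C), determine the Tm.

36°C

Scanning the sequence gives C=5, G=2, T=0, A=4.
A+T = 4, G+C = 7
Tm = 4·7 + 2·4 = 28 + 8 = 36°C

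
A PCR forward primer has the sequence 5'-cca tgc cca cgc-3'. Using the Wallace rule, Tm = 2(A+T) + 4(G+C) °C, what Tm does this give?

42°C

Base counts: T=1, A=2, G=2, C=7
A+T = 3, G+C = 9
Tm = 2×3 + 4×9 = 42°C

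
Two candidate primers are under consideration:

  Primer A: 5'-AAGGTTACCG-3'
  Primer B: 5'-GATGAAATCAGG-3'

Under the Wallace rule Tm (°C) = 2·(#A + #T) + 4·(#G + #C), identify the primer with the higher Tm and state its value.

Primer A: A+T=5, G+C=5 → Tm = 2(5)+4(5) = 30°C
Primer B: A+T=7, G+C=5 → Tm = 2(7)+4(5) = 34°C
30°C vs 34°C → primer B is higher.

Primer B, 34°C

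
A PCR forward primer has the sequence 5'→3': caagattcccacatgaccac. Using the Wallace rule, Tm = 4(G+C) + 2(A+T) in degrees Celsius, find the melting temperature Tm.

Base counts: T=3, C=8, G=2, A=7
A+T = 10, G+C = 10
Tm = 2×10 + 4×10 = 60°C

60°C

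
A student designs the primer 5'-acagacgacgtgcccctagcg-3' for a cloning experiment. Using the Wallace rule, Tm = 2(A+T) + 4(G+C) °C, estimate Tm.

T=2, C=8, G=6, A=5
AT pairs contribute 7, GC pairs contribute 14.
Tm = 2(7) + 4(14) = 14 + 56 = 70°C

70°C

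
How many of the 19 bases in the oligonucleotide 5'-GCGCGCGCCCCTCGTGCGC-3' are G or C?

Counting bases: A=0, C=10, T=2, G=7
G+C = 7 + 10 = 17

17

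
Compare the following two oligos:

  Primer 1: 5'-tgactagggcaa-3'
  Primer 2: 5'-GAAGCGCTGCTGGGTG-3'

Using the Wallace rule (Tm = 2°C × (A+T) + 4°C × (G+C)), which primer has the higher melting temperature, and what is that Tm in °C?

Primer 2, 54°C

Primer 1: A+T=6, G+C=6 → Tm = 2(6)+4(6) = 36°C
Primer 2: A+T=5, G+C=11 → Tm = 2(5)+4(11) = 54°C
36°C vs 54°C → primer 2 is higher.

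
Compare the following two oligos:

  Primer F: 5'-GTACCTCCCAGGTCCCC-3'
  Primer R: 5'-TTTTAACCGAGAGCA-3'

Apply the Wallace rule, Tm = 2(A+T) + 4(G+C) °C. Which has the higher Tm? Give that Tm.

Primer F, 58°C

Primer F: A+T=5, G+C=12 → Tm = 2(5)+4(12) = 58°C
Primer R: A+T=9, G+C=6 → Tm = 2(9)+4(6) = 42°C
58°C vs 42°C → primer F is higher.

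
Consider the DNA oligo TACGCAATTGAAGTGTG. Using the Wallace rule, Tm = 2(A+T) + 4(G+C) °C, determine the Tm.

48°C

C=2, G=5, A=5, T=5
A+T = 10, G+C = 7
Tm = 2×10 + 4×7 = 48°C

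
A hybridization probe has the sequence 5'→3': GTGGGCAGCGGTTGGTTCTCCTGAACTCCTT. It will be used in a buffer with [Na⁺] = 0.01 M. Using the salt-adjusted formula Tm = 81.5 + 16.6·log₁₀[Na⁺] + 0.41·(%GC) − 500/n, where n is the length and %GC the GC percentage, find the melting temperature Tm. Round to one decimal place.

56.0°C

Length n = 31. Counting bases: C=8, T=10, G=10, A=3
G+C = 18, so %GC = 18/31 × 100 = 58.065%
Salt term: 16.6 × (-2) = -33.2
GC term: 0.41 × 58.065 = 23.807; length term: −500/31 = −16.129
Tm = 81.5 + (-33.2) + 23.807 − 16.129 = 55.978 → 56.0°C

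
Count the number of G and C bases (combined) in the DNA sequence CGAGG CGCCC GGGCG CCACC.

Scanning the sequence gives T=0, A=2, C=10, G=8.
G+C = 8 + 10 = 18

18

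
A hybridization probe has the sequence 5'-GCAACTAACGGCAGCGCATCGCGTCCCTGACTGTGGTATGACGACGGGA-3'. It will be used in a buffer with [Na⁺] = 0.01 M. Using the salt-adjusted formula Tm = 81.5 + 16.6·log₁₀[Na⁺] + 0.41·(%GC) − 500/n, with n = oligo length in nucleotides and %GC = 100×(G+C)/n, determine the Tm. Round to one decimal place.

Length n = 49. Base counts: C=14, G=16, T=8, A=11
G+C = 30, so %GC = 30/49 × 100 = 61.224%
Salt term: 16.6 × (-2) = -33.2
GC term: 0.41 × 61.224 = 25.102; length term: −500/49 = −10.204
Tm = 81.5 + (-33.2) + 25.102 − 10.204 = 63.198 → 63.2°C

63.2°C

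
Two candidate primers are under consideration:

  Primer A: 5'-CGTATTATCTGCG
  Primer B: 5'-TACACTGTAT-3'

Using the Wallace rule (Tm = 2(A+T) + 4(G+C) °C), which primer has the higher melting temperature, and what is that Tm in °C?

Primer A: A+T=7, G+C=6 → Tm = 2(7)+4(6) = 38°C
Primer B: A+T=7, G+C=3 → Tm = 2(7)+4(3) = 26°C
38°C vs 26°C → primer A is higher.

Primer A, 38°C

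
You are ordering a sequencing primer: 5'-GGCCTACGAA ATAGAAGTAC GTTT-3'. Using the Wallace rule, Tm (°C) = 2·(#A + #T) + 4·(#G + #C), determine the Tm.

Counting bases: G=6, A=8, T=6, C=4
AT pairs contribute 14, GC pairs contribute 10.
Tm = 2(14) + 4(10) = 28 + 40 = 68°C

68°C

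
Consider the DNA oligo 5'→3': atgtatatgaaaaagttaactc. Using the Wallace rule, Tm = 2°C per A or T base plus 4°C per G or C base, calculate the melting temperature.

54°C

Scanning the sequence gives A=10, C=2, T=7, G=3.
A+T = 17, G+C = 5
Tm = 4·5 + 2·17 = 20 + 34 = 54°C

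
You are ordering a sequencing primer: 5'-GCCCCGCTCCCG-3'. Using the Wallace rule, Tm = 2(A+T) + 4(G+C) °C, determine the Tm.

46°C

Scanning the sequence gives T=1, G=3, A=0, C=8.
AT pairs contribute 1, GC pairs contribute 11.
Tm = 2(1) + 4(11) = 2 + 44 = 46°C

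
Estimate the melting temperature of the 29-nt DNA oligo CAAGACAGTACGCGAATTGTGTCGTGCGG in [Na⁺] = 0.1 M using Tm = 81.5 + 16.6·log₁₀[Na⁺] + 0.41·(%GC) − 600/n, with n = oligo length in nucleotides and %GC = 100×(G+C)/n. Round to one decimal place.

Length n = 29. Scanning the sequence gives G=10, A=7, T=6, C=6.
G+C = 16, so %GC = 16/29 × 100 = 55.172%
Salt term: 16.6 × (-1) = -16.6
GC term: 0.41 × 55.172 = 22.621; length term: −600/29 = −20.69
Tm = 81.5 + (-16.6) + 22.621 − 20.69 = 66.831 → 66.8°C

66.8°C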